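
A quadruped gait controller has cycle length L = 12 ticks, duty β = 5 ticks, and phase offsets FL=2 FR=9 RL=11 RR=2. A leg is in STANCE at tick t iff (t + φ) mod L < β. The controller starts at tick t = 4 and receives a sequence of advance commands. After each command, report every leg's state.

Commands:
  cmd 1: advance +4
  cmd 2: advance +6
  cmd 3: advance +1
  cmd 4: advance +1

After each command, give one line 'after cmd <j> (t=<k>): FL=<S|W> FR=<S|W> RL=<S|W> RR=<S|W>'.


after cmd 1 (t=8): FL=W FR=W RL=W RR=W
after cmd 2 (t=14): FL=S FR=W RL=S RR=S
after cmd 3 (t=15): FL=W FR=S RL=S RR=W
after cmd 4 (t=16): FL=W FR=S RL=S RR=W

start t=4: FL=W FR=S RL=S RR=W
cmd 1: advance +4 → t=8, phase=(10,5,7,10) → FL=W FR=W RL=W RR=W
cmd 2: advance +6 → t=14, phase=(4,11,1,4) → FL=S FR=W RL=S RR=S
cmd 3: advance +1 → t=15, phase=(5,0,2,5) → FL=W FR=S RL=S RR=W
cmd 4: advance +1 → t=16, phase=(6,1,3,6) → FL=W FR=S RL=S RR=W


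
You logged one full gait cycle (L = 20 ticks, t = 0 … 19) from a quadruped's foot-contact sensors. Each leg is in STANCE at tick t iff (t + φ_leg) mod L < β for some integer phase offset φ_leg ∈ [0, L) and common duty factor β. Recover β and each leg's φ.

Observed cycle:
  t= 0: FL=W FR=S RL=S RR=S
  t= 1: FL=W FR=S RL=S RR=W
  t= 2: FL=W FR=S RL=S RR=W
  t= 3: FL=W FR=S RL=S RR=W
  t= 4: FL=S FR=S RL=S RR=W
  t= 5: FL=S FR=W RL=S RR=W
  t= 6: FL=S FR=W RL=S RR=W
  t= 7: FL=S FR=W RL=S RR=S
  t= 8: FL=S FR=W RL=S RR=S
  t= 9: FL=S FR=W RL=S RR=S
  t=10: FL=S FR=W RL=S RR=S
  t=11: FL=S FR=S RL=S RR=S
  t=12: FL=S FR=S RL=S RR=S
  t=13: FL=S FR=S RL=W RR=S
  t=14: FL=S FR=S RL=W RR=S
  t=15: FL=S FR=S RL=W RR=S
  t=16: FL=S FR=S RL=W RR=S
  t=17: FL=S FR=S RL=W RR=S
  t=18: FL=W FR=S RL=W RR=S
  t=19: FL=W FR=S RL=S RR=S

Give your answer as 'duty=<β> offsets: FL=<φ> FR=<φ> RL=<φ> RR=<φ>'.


duty=14 offsets: FL=16 FR=9 RL=1 RR=13

duty β = stance ticks per leg = 14
FL: stance ticks = 14; W→S at t=4 → φ=16
FR: stance ticks = 14; W→S at t=11 → φ=9
RL: stance ticks = 14; W→S at t=19 → φ=1
RR: stance ticks = 14; W→S at t=7 → φ=13


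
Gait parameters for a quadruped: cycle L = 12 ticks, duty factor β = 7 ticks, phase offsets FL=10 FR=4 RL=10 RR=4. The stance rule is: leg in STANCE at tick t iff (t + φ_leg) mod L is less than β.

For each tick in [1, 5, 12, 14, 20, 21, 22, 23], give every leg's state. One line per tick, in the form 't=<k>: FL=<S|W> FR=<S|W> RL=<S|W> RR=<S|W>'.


t=1: phase=(11,5,11,5) vs β=7 → FL=W FR=S RL=W RR=S
t=5: phase=(3,9,3,9) vs β=7 → FL=S FR=W RL=S RR=W
t=12: phase=(10,4,10,4) vs β=7 → FL=W FR=S RL=W RR=S
t=14: phase=(0,6,0,6) vs β=7 → FL=S FR=S RL=S RR=S
t=20: phase=(6,0,6,0) vs β=7 → FL=S FR=S RL=S RR=S
t=21: phase=(7,1,7,1) vs β=7 → FL=W FR=S RL=W RR=S
t=22: phase=(8,2,8,2) vs β=7 → FL=W FR=S RL=W RR=S
t=23: phase=(9,3,9,3) vs β=7 → FL=W FR=S RL=W RR=S

t=1: FL=W FR=S RL=W RR=S
t=5: FL=S FR=W RL=S RR=W
t=12: FL=W FR=S RL=W RR=S
t=14: FL=S FR=S RL=S RR=S
t=20: FL=S FR=S RL=S RR=S
t=21: FL=W FR=S RL=W RR=S
t=22: FL=W FR=S RL=W RR=S
t=23: FL=W FR=S RL=W RR=S


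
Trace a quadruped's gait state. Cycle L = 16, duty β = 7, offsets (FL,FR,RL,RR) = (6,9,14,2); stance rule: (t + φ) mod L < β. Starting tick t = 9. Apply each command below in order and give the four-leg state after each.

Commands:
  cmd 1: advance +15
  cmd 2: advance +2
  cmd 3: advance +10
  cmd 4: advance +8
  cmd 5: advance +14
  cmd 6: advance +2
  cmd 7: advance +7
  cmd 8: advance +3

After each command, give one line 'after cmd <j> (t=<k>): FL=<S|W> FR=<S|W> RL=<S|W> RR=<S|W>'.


after cmd 1 (t=24): FL=W FR=S RL=S RR=W
after cmd 2 (t=26): FL=S FR=S RL=W RR=W
after cmd 3 (t=36): FL=W FR=W RL=S RR=S
after cmd 4 (t=44): FL=S FR=S RL=W RR=W
after cmd 5 (t=58): FL=S FR=S RL=W RR=W
after cmd 6 (t=60): FL=S FR=S RL=W RR=W
after cmd 7 (t=67): FL=W FR=W RL=S RR=S
after cmd 8 (t=70): FL=W FR=W RL=S RR=W

start t=9: FL=W FR=S RL=W RR=W
cmd 1: advance +15 → t=24, phase=(14,1,6,10) → FL=W FR=S RL=S RR=W
cmd 2: advance +2 → t=26, phase=(0,3,8,12) → FL=S FR=S RL=W RR=W
cmd 3: advance +10 → t=36, phase=(10,13,2,6) → FL=W FR=W RL=S RR=S
cmd 4: advance +8 → t=44, phase=(2,5,10,14) → FL=S FR=S RL=W RR=W
cmd 5: advance +14 → t=58, phase=(0,3,8,12) → FL=S FR=S RL=W RR=W
cmd 6: advance +2 → t=60, phase=(2,5,10,14) → FL=S FR=S RL=W RR=W
cmd 7: advance +7 → t=67, phase=(9,12,1,5) → FL=W FR=W RL=S RR=S
cmd 8: advance +3 → t=70, phase=(12,15,4,8) → FL=W FR=W RL=S RR=W


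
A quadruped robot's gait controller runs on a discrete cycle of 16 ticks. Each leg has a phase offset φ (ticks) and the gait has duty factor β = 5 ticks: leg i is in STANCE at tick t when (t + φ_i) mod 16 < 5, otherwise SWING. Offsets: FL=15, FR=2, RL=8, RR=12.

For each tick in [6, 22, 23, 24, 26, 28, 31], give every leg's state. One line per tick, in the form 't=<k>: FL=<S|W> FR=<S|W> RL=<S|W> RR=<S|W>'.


t=6: FL=W FR=W RL=W RR=S
t=22: FL=W FR=W RL=W RR=S
t=23: FL=W FR=W RL=W RR=S
t=24: FL=W FR=W RL=S RR=S
t=26: FL=W FR=W RL=S RR=W
t=28: FL=W FR=W RL=S RR=W
t=31: FL=W FR=S RL=W RR=W

t=6: phase=(5,8,14,2) vs β=5 → FL=W FR=W RL=W RR=S
t=22: phase=(5,8,14,2) vs β=5 → FL=W FR=W RL=W RR=S
t=23: phase=(6,9,15,3) vs β=5 → FL=W FR=W RL=W RR=S
t=24: phase=(7,10,0,4) vs β=5 → FL=W FR=W RL=S RR=S
t=26: phase=(9,12,2,6) vs β=5 → FL=W FR=W RL=S RR=W
t=28: phase=(11,14,4,8) vs β=5 → FL=W FR=W RL=S RR=W
t=31: phase=(14,1,7,11) vs β=5 → FL=W FR=S RL=W RR=W


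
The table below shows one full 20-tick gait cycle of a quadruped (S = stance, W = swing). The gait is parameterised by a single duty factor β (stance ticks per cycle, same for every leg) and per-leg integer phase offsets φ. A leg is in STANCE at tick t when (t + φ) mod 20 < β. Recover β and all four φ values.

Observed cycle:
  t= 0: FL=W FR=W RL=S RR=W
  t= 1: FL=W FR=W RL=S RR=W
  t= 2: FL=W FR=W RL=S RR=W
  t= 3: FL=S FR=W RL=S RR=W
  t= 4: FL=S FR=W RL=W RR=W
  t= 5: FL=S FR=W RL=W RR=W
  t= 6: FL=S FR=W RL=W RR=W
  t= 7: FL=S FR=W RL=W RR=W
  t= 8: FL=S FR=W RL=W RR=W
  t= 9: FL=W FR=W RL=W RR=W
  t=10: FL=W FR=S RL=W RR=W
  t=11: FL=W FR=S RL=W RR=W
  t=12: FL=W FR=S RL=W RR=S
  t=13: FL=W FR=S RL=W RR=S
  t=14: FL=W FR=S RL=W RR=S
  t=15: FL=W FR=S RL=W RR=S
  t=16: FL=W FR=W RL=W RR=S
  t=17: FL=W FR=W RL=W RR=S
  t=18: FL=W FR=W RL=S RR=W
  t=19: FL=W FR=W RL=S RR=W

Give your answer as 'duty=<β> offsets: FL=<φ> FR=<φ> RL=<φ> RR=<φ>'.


duty=6 offsets: FL=17 FR=10 RL=2 RR=8

duty β = stance ticks per leg = 6
FL: stance ticks = 6; W→S at t=3 → φ=17
FR: stance ticks = 6; W→S at t=10 → φ=10
RL: stance ticks = 6; W→S at t=18 → φ=2
RR: stance ticks = 6; W→S at t=12 → φ=8


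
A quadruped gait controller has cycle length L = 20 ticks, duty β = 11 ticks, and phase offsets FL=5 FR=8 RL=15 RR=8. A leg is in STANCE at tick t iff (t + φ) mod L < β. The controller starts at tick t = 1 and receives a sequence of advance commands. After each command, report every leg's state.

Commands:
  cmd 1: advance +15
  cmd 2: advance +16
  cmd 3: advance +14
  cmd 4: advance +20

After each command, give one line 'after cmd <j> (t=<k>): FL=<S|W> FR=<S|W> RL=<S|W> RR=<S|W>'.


after cmd 1 (t=16): FL=S FR=S RL=W RR=S
after cmd 2 (t=32): FL=W FR=S RL=S RR=S
after cmd 3 (t=46): FL=W FR=W RL=S RR=W
after cmd 4 (t=66): FL=W FR=W RL=S RR=W

start t=1: FL=S FR=S RL=W RR=S
cmd 1: advance +15 → t=16, phase=(1,4,11,4) → FL=S FR=S RL=W RR=S
cmd 2: advance +16 → t=32, phase=(17,0,7,0) → FL=W FR=S RL=S RR=S
cmd 3: advance +14 → t=46, phase=(11,14,1,14) → FL=W FR=W RL=S RR=W
cmd 4: advance +20 → t=66, phase=(11,14,1,14) → FL=W FR=W RL=S RR=W


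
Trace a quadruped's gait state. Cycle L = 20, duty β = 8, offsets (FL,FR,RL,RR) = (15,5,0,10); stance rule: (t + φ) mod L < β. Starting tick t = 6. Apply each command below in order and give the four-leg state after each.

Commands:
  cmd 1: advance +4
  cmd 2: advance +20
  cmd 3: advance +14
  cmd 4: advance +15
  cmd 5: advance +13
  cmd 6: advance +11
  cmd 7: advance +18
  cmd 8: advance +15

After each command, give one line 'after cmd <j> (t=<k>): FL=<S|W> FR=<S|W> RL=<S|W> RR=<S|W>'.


after cmd 1 (t=10): FL=S FR=W RL=W RR=S
after cmd 2 (t=30): FL=S FR=W RL=W RR=S
after cmd 3 (t=44): FL=W FR=W RL=S RR=W
after cmd 4 (t=59): FL=W FR=S RL=W RR=W
after cmd 5 (t=72): FL=S FR=W RL=W RR=S
after cmd 6 (t=83): FL=W FR=W RL=S RR=W
after cmd 7 (t=101): FL=W FR=S RL=S RR=W
after cmd 8 (t=116): FL=W FR=S RL=W RR=S

start t=6: FL=S FR=W RL=S RR=W
cmd 1: advance +4 → t=10, phase=(5,15,10,0) → FL=S FR=W RL=W RR=S
cmd 2: advance +20 → t=30, phase=(5,15,10,0) → FL=S FR=W RL=W RR=S
cmd 3: advance +14 → t=44, phase=(19,9,4,14) → FL=W FR=W RL=S RR=W
cmd 4: advance +15 → t=59, phase=(14,4,19,9) → FL=W FR=S RL=W RR=W
cmd 5: advance +13 → t=72, phase=(7,17,12,2) → FL=S FR=W RL=W RR=S
cmd 6: advance +11 → t=83, phase=(18,8,3,13) → FL=W FR=W RL=S RR=W
cmd 7: advance +18 → t=101, phase=(16,6,1,11) → FL=W FR=S RL=S RR=W
cmd 8: advance +15 → t=116, phase=(11,1,16,6) → FL=W FR=S RL=W RR=S


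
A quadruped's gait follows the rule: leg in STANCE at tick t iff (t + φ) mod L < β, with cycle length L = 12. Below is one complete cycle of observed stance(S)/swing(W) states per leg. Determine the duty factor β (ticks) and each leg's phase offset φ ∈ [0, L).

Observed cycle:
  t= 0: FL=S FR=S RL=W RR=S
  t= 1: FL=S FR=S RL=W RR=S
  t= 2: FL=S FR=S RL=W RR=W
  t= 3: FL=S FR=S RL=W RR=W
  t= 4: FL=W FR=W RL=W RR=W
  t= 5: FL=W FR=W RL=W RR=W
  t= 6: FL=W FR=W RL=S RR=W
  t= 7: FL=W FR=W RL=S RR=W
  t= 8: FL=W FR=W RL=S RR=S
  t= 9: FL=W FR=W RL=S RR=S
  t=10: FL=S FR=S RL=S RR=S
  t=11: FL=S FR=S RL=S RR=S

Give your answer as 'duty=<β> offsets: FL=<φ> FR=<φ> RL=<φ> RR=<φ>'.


duty=6 offsets: FL=2 FR=2 RL=6 RR=4

duty β = stance ticks per leg = 6
FL: stance ticks = 6; W→S at t=10 → φ=2
FR: stance ticks = 6; W→S at t=10 → φ=2
RL: stance ticks = 6; W→S at t=6 → φ=6
RR: stance ticks = 6; W→S at t=8 → φ=4


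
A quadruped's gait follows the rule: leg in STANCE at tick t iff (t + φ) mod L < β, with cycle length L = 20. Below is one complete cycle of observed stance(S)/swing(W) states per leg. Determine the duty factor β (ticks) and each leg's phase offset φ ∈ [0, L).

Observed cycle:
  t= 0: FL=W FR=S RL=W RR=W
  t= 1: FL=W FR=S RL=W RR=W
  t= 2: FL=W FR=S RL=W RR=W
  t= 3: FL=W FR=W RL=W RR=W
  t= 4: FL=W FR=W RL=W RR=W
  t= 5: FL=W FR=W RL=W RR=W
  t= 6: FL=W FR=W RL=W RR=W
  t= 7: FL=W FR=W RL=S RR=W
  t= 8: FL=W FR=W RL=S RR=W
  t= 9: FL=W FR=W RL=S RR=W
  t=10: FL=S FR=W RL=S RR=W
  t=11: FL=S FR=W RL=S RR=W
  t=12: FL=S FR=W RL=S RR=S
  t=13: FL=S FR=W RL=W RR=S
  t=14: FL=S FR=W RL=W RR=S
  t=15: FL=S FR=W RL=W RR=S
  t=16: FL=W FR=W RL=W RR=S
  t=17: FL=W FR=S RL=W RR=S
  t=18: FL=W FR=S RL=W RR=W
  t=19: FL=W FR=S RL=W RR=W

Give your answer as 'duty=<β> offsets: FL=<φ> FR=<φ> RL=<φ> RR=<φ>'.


duty=6 offsets: FL=10 FR=3 RL=13 RR=8

duty β = stance ticks per leg = 6
FL: stance ticks = 6; W→S at t=10 → φ=10
FR: stance ticks = 6; W→S at t=17 → φ=3
RL: stance ticks = 6; W→S at t=7 → φ=13
RR: stance ticks = 6; W→S at t=12 → φ=8


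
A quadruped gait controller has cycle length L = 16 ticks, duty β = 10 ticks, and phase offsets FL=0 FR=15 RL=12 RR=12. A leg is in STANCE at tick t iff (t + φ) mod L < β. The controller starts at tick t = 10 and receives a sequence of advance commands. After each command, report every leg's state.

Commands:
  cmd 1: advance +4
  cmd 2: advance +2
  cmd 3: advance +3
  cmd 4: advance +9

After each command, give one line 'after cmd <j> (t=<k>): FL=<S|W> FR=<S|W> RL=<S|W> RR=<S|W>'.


start t=10: FL=W FR=S RL=S RR=S
cmd 1: advance +4 → t=14, phase=(14,13,10,10) → FL=W FR=W RL=W RR=W
cmd 2: advance +2 → t=16, phase=(0,15,12,12) → FL=S FR=W RL=W RR=W
cmd 3: advance +3 → t=19, phase=(3,2,15,15) → FL=S FR=S RL=W RR=W
cmd 4: advance +9 → t=28, phase=(12,11,8,8) → FL=W FR=W RL=S RR=S

after cmd 1 (t=14): FL=W FR=W RL=W RR=W
after cmd 2 (t=16): FL=S FR=W RL=W RR=W
after cmd 3 (t=19): FL=S FR=S RL=W RR=W
after cmd 4 (t=28): FL=W FR=W RL=S RR=S


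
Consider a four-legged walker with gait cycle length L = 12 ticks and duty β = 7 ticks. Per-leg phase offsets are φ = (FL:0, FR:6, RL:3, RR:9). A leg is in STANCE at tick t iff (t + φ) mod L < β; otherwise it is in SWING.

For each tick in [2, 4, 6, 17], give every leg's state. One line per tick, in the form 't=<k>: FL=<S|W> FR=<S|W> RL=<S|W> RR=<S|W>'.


t=2: phase=(2,8,5,11) vs β=7 → FL=S FR=W RL=S RR=W
t=4: phase=(4,10,7,1) vs β=7 → FL=S FR=W RL=W RR=S
t=6: phase=(6,0,9,3) vs β=7 → FL=S FR=S RL=W RR=S
t=17: phase=(5,11,8,2) vs β=7 → FL=S FR=W RL=W RR=S

t=2: FL=S FR=W RL=S RR=W
t=4: FL=S FR=W RL=W RR=S
t=6: FL=S FR=S RL=W RR=S
t=17: FL=S FR=W RL=W RR=S


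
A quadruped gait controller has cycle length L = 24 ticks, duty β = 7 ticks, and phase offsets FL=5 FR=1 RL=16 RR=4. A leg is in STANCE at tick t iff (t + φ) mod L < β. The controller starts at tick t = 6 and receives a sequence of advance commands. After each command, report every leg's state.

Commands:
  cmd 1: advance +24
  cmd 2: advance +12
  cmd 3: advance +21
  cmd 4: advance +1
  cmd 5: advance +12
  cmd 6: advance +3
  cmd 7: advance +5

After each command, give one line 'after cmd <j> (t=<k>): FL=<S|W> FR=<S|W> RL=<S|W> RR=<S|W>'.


after cmd 1 (t=30): FL=W FR=W RL=W RR=W
after cmd 2 (t=42): FL=W FR=W RL=W RR=W
after cmd 3 (t=63): FL=W FR=W RL=W RR=W
after cmd 4 (t=64): FL=W FR=W RL=W RR=W
after cmd 5 (t=76): FL=W FR=S RL=W RR=W
after cmd 6 (t=79): FL=W FR=W RL=W RR=W
after cmd 7 (t=84): FL=W FR=W RL=S RR=W

start t=6: FL=W FR=W RL=W RR=W
cmd 1: advance +24 → t=30, phase=(11,7,22,10) → FL=W FR=W RL=W RR=W
cmd 2: advance +12 → t=42, phase=(23,19,10,22) → FL=W FR=W RL=W RR=W
cmd 3: advance +21 → t=63, phase=(20,16,7,19) → FL=W FR=W RL=W RR=W
cmd 4: advance +1 → t=64, phase=(21,17,8,20) → FL=W FR=W RL=W RR=W
cmd 5: advance +12 → t=76, phase=(9,5,20,8) → FL=W FR=S RL=W RR=W
cmd 6: advance +3 → t=79, phase=(12,8,23,11) → FL=W FR=W RL=W RR=W
cmd 7: advance +5 → t=84, phase=(17,13,4,16) → FL=W FR=W RL=S RR=W


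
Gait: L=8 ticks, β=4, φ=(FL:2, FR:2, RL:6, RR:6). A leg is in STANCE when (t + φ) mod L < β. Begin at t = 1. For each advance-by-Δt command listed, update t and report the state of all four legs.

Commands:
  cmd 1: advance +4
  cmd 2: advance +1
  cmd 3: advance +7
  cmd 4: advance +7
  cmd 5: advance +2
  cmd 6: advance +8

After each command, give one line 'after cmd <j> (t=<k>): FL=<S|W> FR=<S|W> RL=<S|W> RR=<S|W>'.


start t=1: FL=S FR=S RL=W RR=W
cmd 1: advance +4 → t=5, phase=(7,7,3,3) → FL=W FR=W RL=S RR=S
cmd 2: advance +1 → t=6, phase=(0,0,4,4) → FL=S FR=S RL=W RR=W
cmd 3: advance +7 → t=13, phase=(7,7,3,3) → FL=W FR=W RL=S RR=S
cmd 4: advance +7 → t=20, phase=(6,6,2,2) → FL=W FR=W RL=S RR=S
cmd 5: advance +2 → t=22, phase=(0,0,4,4) → FL=S FR=S RL=W RR=W
cmd 6: advance +8 → t=30, phase=(0,0,4,4) → FL=S FR=S RL=W RR=W

after cmd 1 (t=5): FL=W FR=W RL=S RR=S
after cmd 2 (t=6): FL=S FR=S RL=W RR=W
after cmd 3 (t=13): FL=W FR=W RL=S RR=S
after cmd 4 (t=20): FL=W FR=W RL=S RR=S
after cmd 5 (t=22): FL=S FR=S RL=W RR=W
after cmd 6 (t=30): FL=S FR=S RL=W RR=W


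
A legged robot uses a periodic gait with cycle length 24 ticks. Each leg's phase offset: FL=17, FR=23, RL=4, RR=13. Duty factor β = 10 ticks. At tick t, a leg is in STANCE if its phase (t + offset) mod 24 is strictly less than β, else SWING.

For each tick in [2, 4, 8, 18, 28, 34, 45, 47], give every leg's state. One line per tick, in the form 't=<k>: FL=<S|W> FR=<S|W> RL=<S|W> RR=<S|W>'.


t=2: FL=W FR=S RL=S RR=W
t=4: FL=W FR=S RL=S RR=W
t=8: FL=S FR=S RL=W RR=W
t=18: FL=W FR=W RL=W RR=S
t=28: FL=W FR=S RL=S RR=W
t=34: FL=S FR=S RL=W RR=W
t=45: FL=W FR=W RL=S RR=W
t=47: FL=W FR=W RL=S RR=W

t=2: phase=(19,1,6,15) vs β=10 → FL=W FR=S RL=S RR=W
t=4: phase=(21,3,8,17) vs β=10 → FL=W FR=S RL=S RR=W
t=8: phase=(1,7,12,21) vs β=10 → FL=S FR=S RL=W RR=W
t=18: phase=(11,17,22,7) vs β=10 → FL=W FR=W RL=W RR=S
t=28: phase=(21,3,8,17) vs β=10 → FL=W FR=S RL=S RR=W
t=34: phase=(3,9,14,23) vs β=10 → FL=S FR=S RL=W RR=W
t=45: phase=(14,20,1,10) vs β=10 → FL=W FR=W RL=S RR=W
t=47: phase=(16,22,3,12) vs β=10 → FL=W FR=W RL=S RR=W


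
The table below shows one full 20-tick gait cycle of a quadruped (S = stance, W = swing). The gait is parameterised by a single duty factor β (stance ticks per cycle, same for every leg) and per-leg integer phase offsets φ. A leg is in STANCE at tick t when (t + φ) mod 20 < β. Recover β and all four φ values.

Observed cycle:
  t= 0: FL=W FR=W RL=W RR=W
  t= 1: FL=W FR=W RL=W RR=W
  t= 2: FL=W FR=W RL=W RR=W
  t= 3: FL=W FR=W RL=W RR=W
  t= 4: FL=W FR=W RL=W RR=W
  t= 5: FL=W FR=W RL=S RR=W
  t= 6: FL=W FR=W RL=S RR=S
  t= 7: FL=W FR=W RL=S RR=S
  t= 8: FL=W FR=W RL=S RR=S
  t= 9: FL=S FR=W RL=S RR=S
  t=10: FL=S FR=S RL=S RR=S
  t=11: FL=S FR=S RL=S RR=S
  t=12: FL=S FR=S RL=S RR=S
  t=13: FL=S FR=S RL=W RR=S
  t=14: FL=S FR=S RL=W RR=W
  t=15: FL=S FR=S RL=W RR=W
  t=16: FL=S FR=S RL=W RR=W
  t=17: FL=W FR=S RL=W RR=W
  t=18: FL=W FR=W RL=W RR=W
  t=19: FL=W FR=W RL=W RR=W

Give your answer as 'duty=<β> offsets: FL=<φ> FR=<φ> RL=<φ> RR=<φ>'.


duty β = stance ticks per leg = 8
FL: stance ticks = 8; W→S at t=9 → φ=11
FR: stance ticks = 8; W→S at t=10 → φ=10
RL: stance ticks = 8; W→S at t=5 → φ=15
RR: stance ticks = 8; W→S at t=6 → φ=14

duty=8 offsets: FL=11 FR=10 RL=15 RR=14


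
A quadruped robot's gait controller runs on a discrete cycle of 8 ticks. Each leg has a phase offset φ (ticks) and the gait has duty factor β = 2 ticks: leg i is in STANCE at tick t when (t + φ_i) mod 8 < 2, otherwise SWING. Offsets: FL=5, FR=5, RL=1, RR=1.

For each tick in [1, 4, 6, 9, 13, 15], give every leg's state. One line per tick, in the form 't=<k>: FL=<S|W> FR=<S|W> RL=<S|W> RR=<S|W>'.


t=1: FL=W FR=W RL=W RR=W
t=4: FL=S FR=S RL=W RR=W
t=6: FL=W FR=W RL=W RR=W
t=9: FL=W FR=W RL=W RR=W
t=13: FL=W FR=W RL=W RR=W
t=15: FL=W FR=W RL=S RR=S

t=1: phase=(6,6,2,2) vs β=2 → FL=W FR=W RL=W RR=W
t=4: phase=(1,1,5,5) vs β=2 → FL=S FR=S RL=W RR=W
t=6: phase=(3,3,7,7) vs β=2 → FL=W FR=W RL=W RR=W
t=9: phase=(6,6,2,2) vs β=2 → FL=W FR=W RL=W RR=W
t=13: phase=(2,2,6,6) vs β=2 → FL=W FR=W RL=W RR=W
t=15: phase=(4,4,0,0) vs β=2 → FL=W FR=W RL=S RR=S


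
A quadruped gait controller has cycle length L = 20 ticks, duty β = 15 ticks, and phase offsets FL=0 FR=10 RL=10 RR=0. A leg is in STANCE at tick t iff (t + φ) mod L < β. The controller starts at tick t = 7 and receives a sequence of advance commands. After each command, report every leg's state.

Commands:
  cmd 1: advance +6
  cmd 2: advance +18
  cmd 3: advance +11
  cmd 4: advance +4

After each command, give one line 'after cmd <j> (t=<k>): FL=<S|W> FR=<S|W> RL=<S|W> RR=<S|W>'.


start t=7: FL=S FR=W RL=W RR=S
cmd 1: advance +6 → t=13, phase=(13,3,3,13) → FL=S FR=S RL=S RR=S
cmd 2: advance +18 → t=31, phase=(11,1,1,11) → FL=S FR=S RL=S RR=S
cmd 3: advance +11 → t=42, phase=(2,12,12,2) → FL=S FR=S RL=S RR=S
cmd 4: advance +4 → t=46, phase=(6,16,16,6) → FL=S FR=W RL=W RR=S

after cmd 1 (t=13): FL=S FR=S RL=S RR=S
after cmd 2 (t=31): FL=S FR=S RL=S RR=S
after cmd 3 (t=42): FL=S FR=S RL=S RR=S
after cmd 4 (t=46): FL=S FR=W RL=W RR=S


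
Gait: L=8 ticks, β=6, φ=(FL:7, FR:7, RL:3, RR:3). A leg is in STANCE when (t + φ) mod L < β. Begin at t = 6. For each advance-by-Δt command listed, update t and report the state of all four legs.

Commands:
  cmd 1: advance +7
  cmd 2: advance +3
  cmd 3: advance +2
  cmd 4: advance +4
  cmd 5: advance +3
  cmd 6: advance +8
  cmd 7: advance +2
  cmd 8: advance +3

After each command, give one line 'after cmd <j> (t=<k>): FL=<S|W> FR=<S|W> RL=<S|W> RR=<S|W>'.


start t=6: FL=S FR=S RL=S RR=S
cmd 1: advance +7 → t=13, phase=(4,4,0,0) → FL=S FR=S RL=S RR=S
cmd 2: advance +3 → t=16, phase=(7,7,3,3) → FL=W FR=W RL=S RR=S
cmd 3: advance +2 → t=18, phase=(1,1,5,5) → FL=S FR=S RL=S RR=S
cmd 4: advance +4 → t=22, phase=(5,5,1,1) → FL=S FR=S RL=S RR=S
cmd 5: advance +3 → t=25, phase=(0,0,4,4) → FL=S FR=S RL=S RR=S
cmd 6: advance +8 → t=33, phase=(0,0,4,4) → FL=S FR=S RL=S RR=S
cmd 7: advance +2 → t=35, phase=(2,2,6,6) → FL=S FR=S RL=W RR=W
cmd 8: advance +3 → t=38, phase=(5,5,1,1) → FL=S FR=S RL=S RR=S

after cmd 1 (t=13): FL=S FR=S RL=S RR=S
after cmd 2 (t=16): FL=W FR=W RL=S RR=S
after cmd 3 (t=18): FL=S FR=S RL=S RR=S
after cmd 4 (t=22): FL=S FR=S RL=S RR=S
after cmd 5 (t=25): FL=S FR=S RL=S RR=S
after cmd 6 (t=33): FL=S FR=S RL=S RR=S
after cmd 7 (t=35): FL=S FR=S RL=W RR=W
after cmd 8 (t=38): FL=S FR=S RL=S RR=S


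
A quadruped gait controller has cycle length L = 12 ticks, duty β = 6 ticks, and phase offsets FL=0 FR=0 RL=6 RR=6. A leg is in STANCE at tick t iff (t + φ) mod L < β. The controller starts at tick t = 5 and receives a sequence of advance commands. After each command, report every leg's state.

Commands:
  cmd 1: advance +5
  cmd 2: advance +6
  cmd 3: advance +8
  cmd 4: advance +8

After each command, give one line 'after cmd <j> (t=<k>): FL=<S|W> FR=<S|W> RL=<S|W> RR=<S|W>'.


after cmd 1 (t=10): FL=W FR=W RL=S RR=S
after cmd 2 (t=16): FL=S FR=S RL=W RR=W
after cmd 3 (t=24): FL=S FR=S RL=W RR=W
after cmd 4 (t=32): FL=W FR=W RL=S RR=S

start t=5: FL=S FR=S RL=W RR=W
cmd 1: advance +5 → t=10, phase=(10,10,4,4) → FL=W FR=W RL=S RR=S
cmd 2: advance +6 → t=16, phase=(4,4,10,10) → FL=S FR=S RL=W RR=W
cmd 3: advance +8 → t=24, phase=(0,0,6,6) → FL=S FR=S RL=W RR=W
cmd 4: advance +8 → t=32, phase=(8,8,2,2) → FL=W FR=W RL=S RR=S


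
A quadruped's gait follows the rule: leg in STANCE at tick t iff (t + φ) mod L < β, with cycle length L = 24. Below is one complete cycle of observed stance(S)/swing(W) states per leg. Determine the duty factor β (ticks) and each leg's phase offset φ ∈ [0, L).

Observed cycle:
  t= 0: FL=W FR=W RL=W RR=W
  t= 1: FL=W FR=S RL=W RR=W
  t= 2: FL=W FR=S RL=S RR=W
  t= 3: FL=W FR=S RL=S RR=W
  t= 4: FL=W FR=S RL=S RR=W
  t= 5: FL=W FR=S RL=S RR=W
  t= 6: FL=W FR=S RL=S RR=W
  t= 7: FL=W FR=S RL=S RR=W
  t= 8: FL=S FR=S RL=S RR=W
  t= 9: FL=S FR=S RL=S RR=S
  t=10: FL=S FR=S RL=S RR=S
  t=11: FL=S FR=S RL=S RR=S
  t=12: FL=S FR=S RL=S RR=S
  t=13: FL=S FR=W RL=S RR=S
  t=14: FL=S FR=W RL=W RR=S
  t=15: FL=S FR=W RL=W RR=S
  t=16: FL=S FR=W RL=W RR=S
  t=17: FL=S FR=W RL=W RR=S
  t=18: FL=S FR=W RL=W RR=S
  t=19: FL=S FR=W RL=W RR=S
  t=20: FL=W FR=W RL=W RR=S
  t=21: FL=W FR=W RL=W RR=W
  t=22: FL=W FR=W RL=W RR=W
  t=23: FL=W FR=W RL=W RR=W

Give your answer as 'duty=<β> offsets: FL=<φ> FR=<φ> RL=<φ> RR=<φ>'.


duty β = stance ticks per leg = 12
FL: stance ticks = 12; W→S at t=8 → φ=16
FR: stance ticks = 12; W→S at t=1 → φ=23
RL: stance ticks = 12; W→S at t=2 → φ=22
RR: stance ticks = 12; W→S at t=9 → φ=15

duty=12 offsets: FL=16 FR=23 RL=22 RR=15


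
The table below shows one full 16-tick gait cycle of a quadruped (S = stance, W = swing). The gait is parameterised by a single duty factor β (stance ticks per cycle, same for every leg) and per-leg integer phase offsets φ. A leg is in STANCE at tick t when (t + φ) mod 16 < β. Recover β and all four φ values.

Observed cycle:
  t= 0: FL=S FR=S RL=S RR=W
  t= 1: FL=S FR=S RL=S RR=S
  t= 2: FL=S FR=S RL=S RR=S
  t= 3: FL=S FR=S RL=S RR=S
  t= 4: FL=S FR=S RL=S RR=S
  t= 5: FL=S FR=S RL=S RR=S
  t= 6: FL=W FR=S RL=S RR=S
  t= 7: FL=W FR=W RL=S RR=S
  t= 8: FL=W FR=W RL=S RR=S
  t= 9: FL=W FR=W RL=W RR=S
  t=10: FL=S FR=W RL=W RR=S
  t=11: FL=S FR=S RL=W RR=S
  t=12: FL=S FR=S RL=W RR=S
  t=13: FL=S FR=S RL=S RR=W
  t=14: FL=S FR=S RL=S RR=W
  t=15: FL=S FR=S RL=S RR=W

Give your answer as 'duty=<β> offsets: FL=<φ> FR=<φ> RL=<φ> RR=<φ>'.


duty=12 offsets: FL=6 FR=5 RL=3 RR=15

duty β = stance ticks per leg = 12
FL: stance ticks = 12; W→S at t=10 → φ=6
FR: stance ticks = 12; W→S at t=11 → φ=5
RL: stance ticks = 12; W→S at t=13 → φ=3
RR: stance ticks = 12; W→S at t=1 → φ=15


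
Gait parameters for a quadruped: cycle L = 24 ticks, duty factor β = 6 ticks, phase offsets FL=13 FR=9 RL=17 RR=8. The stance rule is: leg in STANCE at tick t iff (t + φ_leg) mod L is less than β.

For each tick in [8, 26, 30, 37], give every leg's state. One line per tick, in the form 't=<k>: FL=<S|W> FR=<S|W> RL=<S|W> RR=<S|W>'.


t=8: FL=W FR=W RL=S RR=W
t=26: FL=W FR=W RL=W RR=W
t=30: FL=W FR=W RL=W RR=W
t=37: FL=S FR=W RL=W RR=W

t=8: phase=(21,17,1,16) vs β=6 → FL=W FR=W RL=S RR=W
t=26: phase=(15,11,19,10) vs β=6 → FL=W FR=W RL=W RR=W
t=30: phase=(19,15,23,14) vs β=6 → FL=W FR=W RL=W RR=W
t=37: phase=(2,22,6,21) vs β=6 → FL=S FR=W RL=W RR=W


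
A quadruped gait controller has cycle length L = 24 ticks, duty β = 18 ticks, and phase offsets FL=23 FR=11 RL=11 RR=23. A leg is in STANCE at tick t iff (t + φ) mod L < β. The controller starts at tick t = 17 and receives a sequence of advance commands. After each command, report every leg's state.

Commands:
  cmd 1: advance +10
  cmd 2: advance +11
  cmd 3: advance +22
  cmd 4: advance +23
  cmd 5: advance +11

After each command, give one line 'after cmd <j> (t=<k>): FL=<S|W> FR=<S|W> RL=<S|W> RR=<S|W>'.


start t=17: FL=S FR=S RL=S RR=S
cmd 1: advance +10 → t=27, phase=(2,14,14,2) → FL=S FR=S RL=S RR=S
cmd 2: advance +11 → t=38, phase=(13,1,1,13) → FL=S FR=S RL=S RR=S
cmd 3: advance +22 → t=60, phase=(11,23,23,11) → FL=S FR=W RL=W RR=S
cmd 4: advance +23 → t=83, phase=(10,22,22,10) → FL=S FR=W RL=W RR=S
cmd 5: advance +11 → t=94, phase=(21,9,9,21) → FL=W FR=S RL=S RR=W

after cmd 1 (t=27): FL=S FR=S RL=S RR=S
after cmd 2 (t=38): FL=S FR=S RL=S RR=S
after cmd 3 (t=60): FL=S FR=W RL=W RR=S
after cmd 4 (t=83): FL=S FR=W RL=W RR=S
after cmd 5 (t=94): FL=W FR=S RL=S RR=W


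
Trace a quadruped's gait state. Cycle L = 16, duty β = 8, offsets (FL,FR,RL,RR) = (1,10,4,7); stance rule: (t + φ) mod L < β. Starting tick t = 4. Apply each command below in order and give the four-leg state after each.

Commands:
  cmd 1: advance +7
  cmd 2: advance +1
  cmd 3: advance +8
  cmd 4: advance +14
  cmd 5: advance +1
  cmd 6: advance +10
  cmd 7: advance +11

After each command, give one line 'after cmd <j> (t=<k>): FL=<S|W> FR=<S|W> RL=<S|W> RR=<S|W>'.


start t=4: FL=S FR=W RL=W RR=W
cmd 1: advance +7 → t=11, phase=(12,5,15,2) → FL=W FR=S RL=W RR=S
cmd 2: advance +1 → t=12, phase=(13,6,0,3) → FL=W FR=S RL=S RR=S
cmd 3: advance +8 → t=20, phase=(5,14,8,11) → FL=S FR=W RL=W RR=W
cmd 4: advance +14 → t=34, phase=(3,12,6,9) → FL=S FR=W RL=S RR=W
cmd 5: advance +1 → t=35, phase=(4,13,7,10) → FL=S FR=W RL=S RR=W
cmd 6: advance +10 → t=45, phase=(14,7,1,4) → FL=W FR=S RL=S RR=S
cmd 7: advance +11 → t=56, phase=(9,2,12,15) → FL=W FR=S RL=W RR=W

after cmd 1 (t=11): FL=W FR=S RL=W RR=S
after cmd 2 (t=12): FL=W FR=S RL=S RR=S
after cmd 3 (t=20): FL=S FR=W RL=W RR=W
after cmd 4 (t=34): FL=S FR=W RL=S RR=W
after cmd 5 (t=35): FL=S FR=W RL=S RR=W
after cmd 6 (t=45): FL=W FR=S RL=S RR=S
after cmd 7 (t=56): FL=W FR=S RL=W RR=W


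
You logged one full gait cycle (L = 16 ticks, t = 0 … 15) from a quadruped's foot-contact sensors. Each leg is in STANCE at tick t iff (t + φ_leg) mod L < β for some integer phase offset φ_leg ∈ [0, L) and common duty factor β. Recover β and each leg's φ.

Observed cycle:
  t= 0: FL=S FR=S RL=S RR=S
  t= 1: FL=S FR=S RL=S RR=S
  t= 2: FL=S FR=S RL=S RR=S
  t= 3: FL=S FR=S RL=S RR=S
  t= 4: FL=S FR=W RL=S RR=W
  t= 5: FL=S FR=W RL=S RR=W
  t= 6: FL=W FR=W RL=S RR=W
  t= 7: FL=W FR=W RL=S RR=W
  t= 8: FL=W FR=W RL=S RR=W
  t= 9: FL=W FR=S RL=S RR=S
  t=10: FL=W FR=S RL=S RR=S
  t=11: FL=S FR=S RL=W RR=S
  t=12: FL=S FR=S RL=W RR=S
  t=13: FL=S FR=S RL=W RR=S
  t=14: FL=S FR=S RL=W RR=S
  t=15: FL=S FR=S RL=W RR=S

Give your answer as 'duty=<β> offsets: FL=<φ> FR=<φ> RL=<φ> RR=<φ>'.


duty=11 offsets: FL=5 FR=7 RL=0 RR=7

duty β = stance ticks per leg = 11
FL: stance ticks = 11; W→S at t=11 → φ=5
FR: stance ticks = 11; W→S at t=9 → φ=7
RL: stance ticks = 11; W→S at t=0 → φ=0
RR: stance ticks = 11; W→S at t=9 → φ=7


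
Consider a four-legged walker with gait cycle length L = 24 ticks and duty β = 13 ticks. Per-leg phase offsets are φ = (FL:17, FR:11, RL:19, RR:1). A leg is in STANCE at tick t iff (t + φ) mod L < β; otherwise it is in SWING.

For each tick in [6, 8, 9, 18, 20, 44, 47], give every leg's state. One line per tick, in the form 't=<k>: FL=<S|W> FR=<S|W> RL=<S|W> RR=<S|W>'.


t=6: phase=(23,17,1,7) vs β=13 → FL=W FR=W RL=S RR=S
t=8: phase=(1,19,3,9) vs β=13 → FL=S FR=W RL=S RR=S
t=9: phase=(2,20,4,10) vs β=13 → FL=S FR=W RL=S RR=S
t=18: phase=(11,5,13,19) vs β=13 → FL=S FR=S RL=W RR=W
t=20: phase=(13,7,15,21) vs β=13 → FL=W FR=S RL=W RR=W
t=44: phase=(13,7,15,21) vs β=13 → FL=W FR=S RL=W RR=W
t=47: phase=(16,10,18,0) vs β=13 → FL=W FR=S RL=W RR=S

t=6: FL=W FR=W RL=S RR=S
t=8: FL=S FR=W RL=S RR=S
t=9: FL=S FR=W RL=S RR=S
t=18: FL=S FR=S RL=W RR=W
t=20: FL=W FR=S RL=W RR=W
t=44: FL=W FR=S RL=W RR=W
t=47: FL=W FR=S RL=W RR=S


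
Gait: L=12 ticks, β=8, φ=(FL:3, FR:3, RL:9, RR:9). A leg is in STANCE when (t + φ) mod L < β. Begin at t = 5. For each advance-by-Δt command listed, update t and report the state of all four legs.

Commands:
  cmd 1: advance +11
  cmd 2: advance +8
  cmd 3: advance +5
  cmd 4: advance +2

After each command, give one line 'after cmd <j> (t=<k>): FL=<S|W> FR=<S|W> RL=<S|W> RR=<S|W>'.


after cmd 1 (t=16): FL=S FR=S RL=S RR=S
after cmd 2 (t=24): FL=S FR=S RL=W RR=W
after cmd 3 (t=29): FL=W FR=W RL=S RR=S
after cmd 4 (t=31): FL=W FR=W RL=S RR=S

start t=5: FL=W FR=W RL=S RR=S
cmd 1: advance +11 → t=16, phase=(7,7,1,1) → FL=S FR=S RL=S RR=S
cmd 2: advance +8 → t=24, phase=(3,3,9,9) → FL=S FR=S RL=W RR=W
cmd 3: advance +5 → t=29, phase=(8,8,2,2) → FL=W FR=W RL=S RR=S
cmd 4: advance +2 → t=31, phase=(10,10,4,4) → FL=W FR=W RL=S RR=S


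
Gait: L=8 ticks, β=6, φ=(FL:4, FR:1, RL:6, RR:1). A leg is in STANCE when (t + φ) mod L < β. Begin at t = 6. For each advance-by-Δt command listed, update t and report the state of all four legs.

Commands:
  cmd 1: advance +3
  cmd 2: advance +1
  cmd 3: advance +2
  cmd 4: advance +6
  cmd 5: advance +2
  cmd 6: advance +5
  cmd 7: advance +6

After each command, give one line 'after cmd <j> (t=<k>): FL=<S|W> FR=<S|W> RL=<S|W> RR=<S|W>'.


start t=6: FL=S FR=W RL=S RR=W
cmd 1: advance +3 → t=9, phase=(5,2,7,2) → FL=S FR=S RL=W RR=S
cmd 2: advance +1 → t=10, phase=(6,3,0,3) → FL=W FR=S RL=S RR=S
cmd 3: advance +2 → t=12, phase=(0,5,2,5) → FL=S FR=S RL=S RR=S
cmd 4: advance +6 → t=18, phase=(6,3,0,3) → FL=W FR=S RL=S RR=S
cmd 5: advance +2 → t=20, phase=(0,5,2,5) → FL=S FR=S RL=S RR=S
cmd 6: advance +5 → t=25, phase=(5,2,7,2) → FL=S FR=S RL=W RR=S
cmd 7: advance +6 → t=31, phase=(3,0,5,0) → FL=S FR=S RL=S RR=S

after cmd 1 (t=9): FL=S FR=S RL=W RR=S
after cmd 2 (t=10): FL=W FR=S RL=S RR=S
after cmd 3 (t=12): FL=S FR=S RL=S RR=S
after cmd 4 (t=18): FL=W FR=S RL=S RR=S
after cmd 5 (t=20): FL=S FR=S RL=S RR=S
after cmd 6 (t=25): FL=S FR=S RL=W RR=S
after cmd 7 (t=31): FL=S FR=S RL=S RR=S


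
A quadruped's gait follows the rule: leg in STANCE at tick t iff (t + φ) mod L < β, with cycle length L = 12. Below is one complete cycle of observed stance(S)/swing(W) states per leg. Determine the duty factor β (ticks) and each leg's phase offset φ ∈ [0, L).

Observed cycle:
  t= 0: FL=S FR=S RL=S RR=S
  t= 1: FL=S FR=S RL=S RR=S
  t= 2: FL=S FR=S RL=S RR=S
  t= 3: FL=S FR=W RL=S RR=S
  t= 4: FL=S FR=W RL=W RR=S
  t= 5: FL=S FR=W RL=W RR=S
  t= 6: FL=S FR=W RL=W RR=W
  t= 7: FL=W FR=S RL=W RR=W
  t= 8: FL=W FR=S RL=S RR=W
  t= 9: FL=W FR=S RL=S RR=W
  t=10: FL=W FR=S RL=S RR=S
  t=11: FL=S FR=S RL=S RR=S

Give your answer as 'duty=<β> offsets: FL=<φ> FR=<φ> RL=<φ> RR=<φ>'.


duty β = stance ticks per leg = 8
FL: stance ticks = 8; W→S at t=11 → φ=1
FR: stance ticks = 8; W→S at t=7 → φ=5
RL: stance ticks = 8; W→S at t=8 → φ=4
RR: stance ticks = 8; W→S at t=10 → φ=2

duty=8 offsets: FL=1 FR=5 RL=4 RR=2


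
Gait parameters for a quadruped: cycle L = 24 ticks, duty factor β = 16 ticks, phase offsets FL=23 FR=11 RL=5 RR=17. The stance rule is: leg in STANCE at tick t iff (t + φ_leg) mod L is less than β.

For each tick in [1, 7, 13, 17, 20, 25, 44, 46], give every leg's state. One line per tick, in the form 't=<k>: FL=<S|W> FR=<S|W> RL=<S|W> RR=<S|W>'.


t=1: FL=S FR=S RL=S RR=W
t=7: FL=S FR=W RL=S RR=S
t=13: FL=S FR=S RL=W RR=S
t=17: FL=W FR=S RL=W RR=S
t=20: FL=W FR=S RL=S RR=S
t=25: FL=S FR=S RL=S RR=W
t=44: FL=W FR=S RL=S RR=S
t=46: FL=W FR=S RL=S RR=S

t=1: phase=(0,12,6,18) vs β=16 → FL=S FR=S RL=S RR=W
t=7: phase=(6,18,12,0) vs β=16 → FL=S FR=W RL=S RR=S
t=13: phase=(12,0,18,6) vs β=16 → FL=S FR=S RL=W RR=S
t=17: phase=(16,4,22,10) vs β=16 → FL=W FR=S RL=W RR=S
t=20: phase=(19,7,1,13) vs β=16 → FL=W FR=S RL=S RR=S
t=25: phase=(0,12,6,18) vs β=16 → FL=S FR=S RL=S RR=W
t=44: phase=(19,7,1,13) vs β=16 → FL=W FR=S RL=S RR=S
t=46: phase=(21,9,3,15) vs β=16 → FL=W FR=S RL=S RR=S


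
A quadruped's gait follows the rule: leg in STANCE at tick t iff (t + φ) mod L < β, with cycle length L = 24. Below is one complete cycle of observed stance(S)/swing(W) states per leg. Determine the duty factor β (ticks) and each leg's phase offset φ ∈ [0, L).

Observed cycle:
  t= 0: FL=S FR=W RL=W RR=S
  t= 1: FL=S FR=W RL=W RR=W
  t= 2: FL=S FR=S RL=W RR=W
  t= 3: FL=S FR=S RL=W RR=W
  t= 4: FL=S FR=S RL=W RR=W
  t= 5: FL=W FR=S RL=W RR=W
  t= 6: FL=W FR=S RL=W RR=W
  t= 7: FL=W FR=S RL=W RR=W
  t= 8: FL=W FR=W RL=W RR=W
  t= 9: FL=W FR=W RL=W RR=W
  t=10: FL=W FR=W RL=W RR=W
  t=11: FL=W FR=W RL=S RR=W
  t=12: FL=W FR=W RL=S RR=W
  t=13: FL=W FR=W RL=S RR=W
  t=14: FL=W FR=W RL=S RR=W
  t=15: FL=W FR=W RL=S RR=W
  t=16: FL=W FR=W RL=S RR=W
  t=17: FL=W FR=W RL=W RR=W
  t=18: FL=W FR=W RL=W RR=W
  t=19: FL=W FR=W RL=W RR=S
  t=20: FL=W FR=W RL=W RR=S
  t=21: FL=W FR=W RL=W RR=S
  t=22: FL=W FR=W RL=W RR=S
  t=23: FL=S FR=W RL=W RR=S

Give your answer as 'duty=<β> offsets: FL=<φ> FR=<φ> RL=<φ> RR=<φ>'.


duty β = stance ticks per leg = 6
FL: stance ticks = 6; W→S at t=23 → φ=1
FR: stance ticks = 6; W→S at t=2 → φ=22
RL: stance ticks = 6; W→S at t=11 → φ=13
RR: stance ticks = 6; W→S at t=19 → φ=5

duty=6 offsets: FL=1 FR=22 RL=13 RR=5


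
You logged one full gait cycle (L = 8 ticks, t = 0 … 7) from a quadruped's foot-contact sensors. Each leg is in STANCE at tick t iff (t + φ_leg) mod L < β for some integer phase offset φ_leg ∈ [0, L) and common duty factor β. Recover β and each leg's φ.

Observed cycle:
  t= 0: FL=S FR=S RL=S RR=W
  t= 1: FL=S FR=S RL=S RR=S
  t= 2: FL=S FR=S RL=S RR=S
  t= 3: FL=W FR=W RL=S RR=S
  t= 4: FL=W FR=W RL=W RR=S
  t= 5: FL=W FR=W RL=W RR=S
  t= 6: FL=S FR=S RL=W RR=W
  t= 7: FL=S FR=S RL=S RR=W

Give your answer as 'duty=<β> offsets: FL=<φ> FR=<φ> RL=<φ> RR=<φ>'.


duty β = stance ticks per leg = 5
FL: stance ticks = 5; W→S at t=6 → φ=2
FR: stance ticks = 5; W→S at t=6 → φ=2
RL: stance ticks = 5; W→S at t=7 → φ=1
RR: stance ticks = 5; W→S at t=1 → φ=7

duty=5 offsets: FL=2 FR=2 RL=1 RR=7


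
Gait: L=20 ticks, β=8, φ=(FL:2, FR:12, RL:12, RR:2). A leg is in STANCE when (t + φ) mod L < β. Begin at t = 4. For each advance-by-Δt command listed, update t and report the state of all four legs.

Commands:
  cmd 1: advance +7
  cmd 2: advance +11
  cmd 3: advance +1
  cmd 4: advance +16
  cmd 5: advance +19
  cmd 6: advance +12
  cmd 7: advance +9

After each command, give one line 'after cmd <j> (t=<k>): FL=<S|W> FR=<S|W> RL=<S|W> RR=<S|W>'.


after cmd 1 (t=11): FL=W FR=S RL=S RR=W
after cmd 2 (t=22): FL=S FR=W RL=W RR=S
after cmd 3 (t=23): FL=S FR=W RL=W RR=S
after cmd 4 (t=39): FL=S FR=W RL=W RR=S
after cmd 5 (t=58): FL=S FR=W RL=W RR=S
after cmd 6 (t=70): FL=W FR=S RL=S RR=W
after cmd 7 (t=79): FL=S FR=W RL=W RR=S

start t=4: FL=S FR=W RL=W RR=S
cmd 1: advance +7 → t=11, phase=(13,3,3,13) → FL=W FR=S RL=S RR=W
cmd 2: advance +11 → t=22, phase=(4,14,14,4) → FL=S FR=W RL=W RR=S
cmd 3: advance +1 → t=23, phase=(5,15,15,5) → FL=S FR=W RL=W RR=S
cmd 4: advance +16 → t=39, phase=(1,11,11,1) → FL=S FR=W RL=W RR=S
cmd 5: advance +19 → t=58, phase=(0,10,10,0) → FL=S FR=W RL=W RR=S
cmd 6: advance +12 → t=70, phase=(12,2,2,12) → FL=W FR=S RL=S RR=W
cmd 7: advance +9 → t=79, phase=(1,11,11,1) → FL=S FR=W RL=W RR=S


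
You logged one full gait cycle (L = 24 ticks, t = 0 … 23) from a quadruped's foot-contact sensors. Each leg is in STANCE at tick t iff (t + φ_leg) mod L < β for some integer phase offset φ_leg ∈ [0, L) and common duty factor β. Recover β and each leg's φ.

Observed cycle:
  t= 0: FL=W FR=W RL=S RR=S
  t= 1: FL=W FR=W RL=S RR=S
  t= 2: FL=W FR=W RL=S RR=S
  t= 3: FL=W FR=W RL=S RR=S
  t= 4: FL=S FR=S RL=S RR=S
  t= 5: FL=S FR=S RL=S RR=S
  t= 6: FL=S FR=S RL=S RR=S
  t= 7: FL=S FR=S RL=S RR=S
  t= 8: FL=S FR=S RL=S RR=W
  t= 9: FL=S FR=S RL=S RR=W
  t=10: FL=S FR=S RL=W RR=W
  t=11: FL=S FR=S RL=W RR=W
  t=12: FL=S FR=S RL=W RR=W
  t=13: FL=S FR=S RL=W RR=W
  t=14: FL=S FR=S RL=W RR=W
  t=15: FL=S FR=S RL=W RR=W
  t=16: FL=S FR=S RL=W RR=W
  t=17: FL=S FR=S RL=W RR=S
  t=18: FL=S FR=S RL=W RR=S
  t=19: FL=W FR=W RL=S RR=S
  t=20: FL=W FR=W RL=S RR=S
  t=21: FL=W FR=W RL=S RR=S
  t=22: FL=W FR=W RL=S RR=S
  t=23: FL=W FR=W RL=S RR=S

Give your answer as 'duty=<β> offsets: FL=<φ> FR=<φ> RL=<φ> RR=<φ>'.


duty β = stance ticks per leg = 15
FL: stance ticks = 15; W→S at t=4 → φ=20
FR: stance ticks = 15; W→S at t=4 → φ=20
RL: stance ticks = 15; W→S at t=19 → φ=5
RR: stance ticks = 15; W→S at t=17 → φ=7

duty=15 offsets: FL=20 FR=20 RL=5 RR=7


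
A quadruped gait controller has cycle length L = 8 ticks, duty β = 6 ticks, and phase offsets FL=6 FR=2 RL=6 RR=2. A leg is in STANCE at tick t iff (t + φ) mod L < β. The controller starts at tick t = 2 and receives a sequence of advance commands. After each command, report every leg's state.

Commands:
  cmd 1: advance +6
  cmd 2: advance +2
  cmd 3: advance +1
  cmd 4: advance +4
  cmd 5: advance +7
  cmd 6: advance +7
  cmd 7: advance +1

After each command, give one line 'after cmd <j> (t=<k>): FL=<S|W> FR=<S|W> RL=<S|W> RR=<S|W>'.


start t=2: FL=S FR=S RL=S RR=S
cmd 1: advance +6 → t=8, phase=(6,2,6,2) → FL=W FR=S RL=W RR=S
cmd 2: advance +2 → t=10, phase=(0,4,0,4) → FL=S FR=S RL=S RR=S
cmd 3: advance +1 → t=11, phase=(1,5,1,5) → FL=S FR=S RL=S RR=S
cmd 4: advance +4 → t=15, phase=(5,1,5,1) → FL=S FR=S RL=S RR=S
cmd 5: advance +7 → t=22, phase=(4,0,4,0) → FL=S FR=S RL=S RR=S
cmd 6: advance +7 → t=29, phase=(3,7,3,7) → FL=S FR=W RL=S RR=W
cmd 7: advance +1 → t=30, phase=(4,0,4,0) → FL=S FR=S RL=S RR=S

after cmd 1 (t=8): FL=W FR=S RL=W RR=S
after cmd 2 (t=10): FL=S FR=S RL=S RR=S
after cmd 3 (t=11): FL=S FR=S RL=S RR=S
after cmd 4 (t=15): FL=S FR=S RL=S RR=S
after cmd 5 (t=22): FL=S FR=S RL=S RR=S
after cmd 6 (t=29): FL=S FR=W RL=S RR=W
after cmd 7 (t=30): FL=S FR=S RL=S RR=S


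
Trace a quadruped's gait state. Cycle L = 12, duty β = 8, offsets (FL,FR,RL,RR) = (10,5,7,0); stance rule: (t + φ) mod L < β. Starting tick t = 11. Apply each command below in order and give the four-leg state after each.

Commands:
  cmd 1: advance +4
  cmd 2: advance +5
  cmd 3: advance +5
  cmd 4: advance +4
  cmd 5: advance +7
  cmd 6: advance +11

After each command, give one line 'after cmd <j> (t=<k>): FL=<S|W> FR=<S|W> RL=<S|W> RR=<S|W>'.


after cmd 1 (t=15): FL=S FR=W RL=W RR=S
after cmd 2 (t=20): FL=S FR=S RL=S RR=W
after cmd 3 (t=25): FL=W FR=S RL=W RR=S
after cmd 4 (t=29): FL=S FR=W RL=S RR=S
after cmd 5 (t=36): FL=W FR=S RL=S RR=S
after cmd 6 (t=47): FL=W FR=S RL=S RR=W

start t=11: FL=W FR=S RL=S RR=W
cmd 1: advance +4 → t=15, phase=(1,8,10,3) → FL=S FR=W RL=W RR=S
cmd 2: advance +5 → t=20, phase=(6,1,3,8) → FL=S FR=S RL=S RR=W
cmd 3: advance +5 → t=25, phase=(11,6,8,1) → FL=W FR=S RL=W RR=S
cmd 4: advance +4 → t=29, phase=(3,10,0,5) → FL=S FR=W RL=S RR=S
cmd 5: advance +7 → t=36, phase=(10,5,7,0) → FL=W FR=S RL=S RR=S
cmd 6: advance +11 → t=47, phase=(9,4,6,11) → FL=W FR=S RL=S RR=W
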